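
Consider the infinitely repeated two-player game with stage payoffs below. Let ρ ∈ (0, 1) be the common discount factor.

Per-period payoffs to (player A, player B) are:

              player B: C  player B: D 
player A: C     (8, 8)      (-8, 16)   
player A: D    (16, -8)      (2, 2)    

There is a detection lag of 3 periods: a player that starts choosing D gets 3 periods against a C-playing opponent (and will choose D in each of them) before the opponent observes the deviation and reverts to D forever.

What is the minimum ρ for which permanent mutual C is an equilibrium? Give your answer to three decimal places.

The best deviation is to choose D for all 3 undetected periods, earning 16 each, then 2 forever once detected.
Deviation value: 16(1−ρ^3)/(1−ρ) + 2ρ^3/(1−ρ); cooperation value: 8/(1−ρ).
IC: 8 ≥ 16(1−ρ^3) + 2ρ^3 = 16 − 14ρ^3.
So ρ^3 ≥ 8/14 = 4/7, giving ρ ≥ (4/7)^(1/3) ≈ 0.830.

0.830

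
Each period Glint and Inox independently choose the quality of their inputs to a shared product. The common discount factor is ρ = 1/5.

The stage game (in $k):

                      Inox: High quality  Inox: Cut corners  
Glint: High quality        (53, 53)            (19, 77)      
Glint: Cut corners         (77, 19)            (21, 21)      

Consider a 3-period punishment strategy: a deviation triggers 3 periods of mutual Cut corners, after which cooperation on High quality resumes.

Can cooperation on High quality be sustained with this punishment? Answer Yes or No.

No

Comparing payoff streams over the 4 periods until play realigns: cooperate → 53(1+ρ+…+ρ^3); deviate → 77 + 21(ρ+…+ρ^3).
Cooperation is sustained iff (53−21)(ρ+…+ρ^3) ≥ 77−53.
ρ+…+ρ^3 = 1/5·(1−(1/5)^3)/(1−1/5) = 0.2480, and (77−53)/(53−21) = 0.7500.
0.2480 < 0.7500, so cooperation is not sustainable.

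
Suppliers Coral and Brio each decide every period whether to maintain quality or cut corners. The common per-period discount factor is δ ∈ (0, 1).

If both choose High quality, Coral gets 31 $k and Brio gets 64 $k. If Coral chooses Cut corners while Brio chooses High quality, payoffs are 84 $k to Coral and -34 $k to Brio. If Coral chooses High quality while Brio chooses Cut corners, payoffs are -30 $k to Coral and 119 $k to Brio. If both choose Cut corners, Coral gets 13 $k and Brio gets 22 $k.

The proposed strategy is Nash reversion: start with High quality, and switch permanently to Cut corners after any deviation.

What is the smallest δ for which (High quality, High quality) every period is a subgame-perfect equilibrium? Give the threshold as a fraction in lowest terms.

Coral: cooperation gives 31 each period; deviation gives 84 once then 13 forever.
  31/(1−δ) ≥ 84 + 13δ/(1−δ) ⇒ δ ≥ 53/71.
Brio: cooperation gives 64 each period; deviation gives 119 once then 22 forever.
  δ ≥ 55/97.
Both must hold, so the binding constraint is Coral's: δ ≥ 53/71.

53/71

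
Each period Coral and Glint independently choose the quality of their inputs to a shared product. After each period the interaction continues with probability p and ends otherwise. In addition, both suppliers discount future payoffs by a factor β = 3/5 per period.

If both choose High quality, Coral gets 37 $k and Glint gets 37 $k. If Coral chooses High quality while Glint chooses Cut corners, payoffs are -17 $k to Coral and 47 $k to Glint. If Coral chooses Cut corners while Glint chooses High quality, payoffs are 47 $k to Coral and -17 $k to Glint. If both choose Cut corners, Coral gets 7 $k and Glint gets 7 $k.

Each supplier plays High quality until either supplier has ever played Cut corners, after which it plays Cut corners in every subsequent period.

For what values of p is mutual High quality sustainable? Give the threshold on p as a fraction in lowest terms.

With continuation probability p and discount β, the effective per-period discount factor is βp.
Grim-trigger IC: βp ≥ (47−37)/(47−7) = 1/4.
So p ≥ (1/4)/(3/5) = 5/12.

5/12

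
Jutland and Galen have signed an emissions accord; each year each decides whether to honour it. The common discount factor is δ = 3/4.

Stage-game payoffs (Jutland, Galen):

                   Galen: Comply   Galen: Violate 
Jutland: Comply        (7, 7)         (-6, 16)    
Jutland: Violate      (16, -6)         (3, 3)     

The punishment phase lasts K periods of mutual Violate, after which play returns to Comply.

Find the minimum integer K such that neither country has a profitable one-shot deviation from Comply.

No profitable deviation requires (7−3)(δ+…+δ^K) ≥ 16−7, i.e. δ+…+δ^K ≥ 9/4 ≈ 2.2500.
With δ = 3/4, the partial sums are K=1: 0.7500, K=2: 1.3125, K=3: 1.7344, K=4: 2.0508, K=5: 2.2881.
K = 5 is the first length at which the sum reaches 2.2500.

5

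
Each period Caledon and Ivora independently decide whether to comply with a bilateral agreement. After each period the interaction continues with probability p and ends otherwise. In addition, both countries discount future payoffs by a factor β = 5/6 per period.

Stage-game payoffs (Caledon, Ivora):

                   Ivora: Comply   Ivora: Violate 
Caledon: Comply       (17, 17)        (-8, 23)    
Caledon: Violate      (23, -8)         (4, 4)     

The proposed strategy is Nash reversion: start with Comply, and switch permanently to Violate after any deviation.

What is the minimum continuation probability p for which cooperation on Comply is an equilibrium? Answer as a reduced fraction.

Expected continuation weight on next period's payoff is β·p = 5/6·p, which plays the role of the discount factor.
Cooperation requires 5/6·p ≥ (23−17)/(23−4) = 6/19, hence p ≥ 36/95.

36/95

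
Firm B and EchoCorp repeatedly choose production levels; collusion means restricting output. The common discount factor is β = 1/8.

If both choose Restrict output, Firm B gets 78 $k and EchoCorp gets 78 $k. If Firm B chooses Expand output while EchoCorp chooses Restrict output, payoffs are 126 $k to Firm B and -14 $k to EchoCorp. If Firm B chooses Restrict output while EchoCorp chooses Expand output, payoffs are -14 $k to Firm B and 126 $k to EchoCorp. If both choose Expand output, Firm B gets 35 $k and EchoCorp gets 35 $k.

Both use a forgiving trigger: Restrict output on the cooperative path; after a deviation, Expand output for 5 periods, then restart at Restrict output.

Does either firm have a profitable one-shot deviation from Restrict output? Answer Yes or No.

Yes

A one-shot deviation gives 126 now, then 35 for 5 periods, then back to 78.
Gain from deviating: (126−78) today; loss: (78−35) in each of the next 5 periods.
No-deviation condition: (78−35)(β+…+β^5) ≥ 126−78, i.e. β+…+β^5 ≥ 48/43.
At β = 1/8: β+…+β^5 = 0.1429 < 1.1163.
So cooperation is not sustainable.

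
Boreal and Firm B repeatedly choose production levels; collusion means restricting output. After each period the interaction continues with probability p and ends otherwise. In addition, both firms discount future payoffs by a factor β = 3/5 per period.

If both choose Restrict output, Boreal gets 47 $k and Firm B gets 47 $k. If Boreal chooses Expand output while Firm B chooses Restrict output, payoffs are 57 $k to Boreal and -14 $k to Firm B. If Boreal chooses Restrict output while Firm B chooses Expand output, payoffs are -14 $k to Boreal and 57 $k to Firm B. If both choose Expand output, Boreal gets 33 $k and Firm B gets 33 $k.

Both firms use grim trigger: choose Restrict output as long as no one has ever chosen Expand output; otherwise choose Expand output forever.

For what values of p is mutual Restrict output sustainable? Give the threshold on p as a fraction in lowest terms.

With continuation probability p and discount β, the effective per-period discount factor is βp.
Grim-trigger IC: βp ≥ (57−47)/(57−33) = 5/12.
So p ≥ (5/12)/(3/5) = 25/36.

25/36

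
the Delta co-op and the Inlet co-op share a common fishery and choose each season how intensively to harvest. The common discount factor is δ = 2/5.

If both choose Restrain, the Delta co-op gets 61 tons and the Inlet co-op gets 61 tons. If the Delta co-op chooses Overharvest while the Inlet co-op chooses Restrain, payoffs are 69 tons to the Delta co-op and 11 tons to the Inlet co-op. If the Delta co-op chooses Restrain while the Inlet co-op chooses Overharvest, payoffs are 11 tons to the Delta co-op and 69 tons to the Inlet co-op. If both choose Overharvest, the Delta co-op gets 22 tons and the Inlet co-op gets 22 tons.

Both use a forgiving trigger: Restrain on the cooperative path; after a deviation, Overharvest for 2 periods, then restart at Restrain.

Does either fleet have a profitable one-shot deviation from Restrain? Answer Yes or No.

No

Comparing payoff streams over the 3 periods until play realigns: cooperate → 61(1+δ+…+δ^2); deviate → 69 + 22(δ+…+δ^2).
Cooperation is sustained iff (61−22)(δ+…+δ^2) ≥ 69−61.
δ+…+δ^2 = 2/5·(1−(2/5)^2)/(1−2/5) = 0.5600, and (69−61)/(61−22) = 0.2051.
0.5600 ≥ 0.2051, so cooperation is sustainable.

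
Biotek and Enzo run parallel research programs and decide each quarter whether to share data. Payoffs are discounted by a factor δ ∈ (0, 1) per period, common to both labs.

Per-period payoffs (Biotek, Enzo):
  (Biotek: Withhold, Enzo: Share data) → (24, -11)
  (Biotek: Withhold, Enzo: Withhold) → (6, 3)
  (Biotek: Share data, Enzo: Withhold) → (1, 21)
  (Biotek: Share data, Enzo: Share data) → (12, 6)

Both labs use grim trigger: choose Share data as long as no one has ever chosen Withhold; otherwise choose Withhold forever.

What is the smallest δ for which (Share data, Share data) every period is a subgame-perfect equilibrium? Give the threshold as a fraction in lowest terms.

Biotek: cooperation gives 12 each period; deviation gives 24 once then 6 forever.
  12/(1−δ) ≥ 24 + 6δ/(1−δ) ⇒ δ ≥ 12/18 = 2/3.
Enzo: cooperation gives 6 each period; deviation gives 21 once then 3 forever.
  δ ≥ 15/18 = 5/6.
Both must hold, so the binding constraint is Enzo's: δ ≥ 5/6.

5/6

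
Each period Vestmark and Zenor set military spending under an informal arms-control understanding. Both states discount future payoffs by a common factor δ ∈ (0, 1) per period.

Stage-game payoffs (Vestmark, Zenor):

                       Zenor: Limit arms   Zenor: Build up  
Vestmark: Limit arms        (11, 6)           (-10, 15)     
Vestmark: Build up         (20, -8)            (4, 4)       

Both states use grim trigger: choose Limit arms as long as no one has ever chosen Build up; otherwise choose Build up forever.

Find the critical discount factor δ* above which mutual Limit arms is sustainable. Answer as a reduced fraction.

9/11

Vestmark's threshold: (20−11)/(20−4) = 9/16.
Zenor's threshold: (15−6)/(15−4) = 9/11.
9/16 < 9/11, so Zenor binds and δ* = 9/11.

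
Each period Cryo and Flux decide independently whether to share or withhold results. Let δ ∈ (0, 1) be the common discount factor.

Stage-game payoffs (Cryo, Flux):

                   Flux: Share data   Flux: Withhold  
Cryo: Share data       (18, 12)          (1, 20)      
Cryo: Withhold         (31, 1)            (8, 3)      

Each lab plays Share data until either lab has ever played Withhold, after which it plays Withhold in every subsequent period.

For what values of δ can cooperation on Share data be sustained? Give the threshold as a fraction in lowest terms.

13/23

Cryo's threshold: (31−18)/(31−8) = 13/23.
Flux's threshold: (20−12)/(20−3) = 8/17.
13/23 > 8/17, so Cryo binds and δ* = 13/23.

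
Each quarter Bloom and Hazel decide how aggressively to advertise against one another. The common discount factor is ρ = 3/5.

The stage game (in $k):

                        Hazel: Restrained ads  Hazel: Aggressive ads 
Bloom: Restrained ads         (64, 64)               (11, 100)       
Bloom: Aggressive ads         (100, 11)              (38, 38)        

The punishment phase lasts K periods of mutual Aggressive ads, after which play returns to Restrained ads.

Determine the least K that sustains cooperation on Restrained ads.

6

Need Σ_{k=1}^{K} ρ^k ≥ (100−64)/(64−38) = 1.3846 at ρ = 3/5.
At K = 5 the sum is 1.3834 < 1.3846; at K = 6 it is 1.4300 ≥ 1.3846.
So the minimum punishment length is K = 6.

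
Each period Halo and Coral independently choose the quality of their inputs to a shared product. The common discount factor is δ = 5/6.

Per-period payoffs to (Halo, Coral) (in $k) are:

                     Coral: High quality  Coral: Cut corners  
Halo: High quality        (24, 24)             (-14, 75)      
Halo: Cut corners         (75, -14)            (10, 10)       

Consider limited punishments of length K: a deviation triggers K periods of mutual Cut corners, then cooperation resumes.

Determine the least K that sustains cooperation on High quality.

IC: δ(1−δ^K)/(1−δ) ≥ (75−24)/(24−10) = 51/14.
With δ = 5/6: need 1 − δ^K ≥ 51/14·(1−5/6)/(5/6), i.e. δ^K ≤ 0.2714.
Since (5/6)^7 = 0.2791 and (5/6)^8 = 0.2326, the smallest such K is 8.

8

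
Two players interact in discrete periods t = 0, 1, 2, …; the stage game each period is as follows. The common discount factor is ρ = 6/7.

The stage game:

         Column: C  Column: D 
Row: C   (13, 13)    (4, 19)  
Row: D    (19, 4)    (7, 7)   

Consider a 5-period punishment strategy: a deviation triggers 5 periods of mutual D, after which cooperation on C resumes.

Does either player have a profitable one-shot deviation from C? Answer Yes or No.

IC: ρ+…+ρ^5 ≥ (19−13)/(13−7) = 1.
At ρ = 6/7: partial sum = 3.2240 ≥ 1.0000. Cooperation sustainable.

No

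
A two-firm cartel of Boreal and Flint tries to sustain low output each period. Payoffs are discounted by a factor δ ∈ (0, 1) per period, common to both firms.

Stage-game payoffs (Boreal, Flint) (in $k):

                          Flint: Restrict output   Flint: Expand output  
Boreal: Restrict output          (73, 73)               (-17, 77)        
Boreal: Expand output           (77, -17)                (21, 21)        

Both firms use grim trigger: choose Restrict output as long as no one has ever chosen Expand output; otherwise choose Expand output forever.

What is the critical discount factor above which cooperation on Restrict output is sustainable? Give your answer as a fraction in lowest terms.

1/14

Under grim trigger the critical discount factor is (T−C)/(T−P) with T = 77, C = 73, P = 21.
δ* = (77−73)/(77−21) = 4/56 = 1/14.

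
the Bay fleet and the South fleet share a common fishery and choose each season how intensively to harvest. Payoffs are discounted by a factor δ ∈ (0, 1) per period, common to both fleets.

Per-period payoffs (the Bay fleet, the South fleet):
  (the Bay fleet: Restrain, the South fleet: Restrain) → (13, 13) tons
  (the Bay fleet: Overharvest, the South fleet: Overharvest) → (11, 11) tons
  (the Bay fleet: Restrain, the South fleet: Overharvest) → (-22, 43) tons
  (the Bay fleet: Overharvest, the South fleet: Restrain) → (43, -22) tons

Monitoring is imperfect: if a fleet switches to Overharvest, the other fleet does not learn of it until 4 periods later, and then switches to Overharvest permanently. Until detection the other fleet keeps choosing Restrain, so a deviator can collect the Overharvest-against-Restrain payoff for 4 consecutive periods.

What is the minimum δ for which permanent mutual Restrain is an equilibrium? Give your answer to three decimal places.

0.984

The best deviation is to choose Overharvest for all 4 undetected periods, earning 43 each, then 11 forever once detected.
Deviation value: 43(1−δ^4)/(1−δ) + 11δ^4/(1−δ); cooperation value: 13/(1−δ).
IC: 13 ≥ 43(1−δ^4) + 11δ^4 = 43 − 32δ^4.
So δ^4 ≥ 30/32 = 15/16, giving δ ≥ (15/16)^(1/4) ≈ 0.984.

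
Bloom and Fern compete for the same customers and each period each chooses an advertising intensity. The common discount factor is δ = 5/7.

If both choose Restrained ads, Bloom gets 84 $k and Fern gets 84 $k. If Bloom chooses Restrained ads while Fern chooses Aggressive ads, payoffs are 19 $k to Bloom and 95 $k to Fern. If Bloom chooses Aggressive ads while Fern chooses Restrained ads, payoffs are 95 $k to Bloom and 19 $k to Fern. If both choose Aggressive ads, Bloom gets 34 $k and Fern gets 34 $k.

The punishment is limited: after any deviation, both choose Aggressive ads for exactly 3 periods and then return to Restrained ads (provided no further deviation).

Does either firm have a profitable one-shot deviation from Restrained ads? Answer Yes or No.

No

Comparing payoff streams over the 4 periods until play realigns: cooperate → 84(1+δ+…+δ^3); deviate → 95 + 34(δ+…+δ^3).
Cooperation is sustained iff (84−34)(δ+…+δ^3) ≥ 95−84.
δ+…+δ^3 = 5/7·(1−(5/7)^3)/(1−5/7) = 1.5889, and (95−84)/(84−34) = 0.2200.
1.5889 ≥ 0.2200, so cooperation is sustainable.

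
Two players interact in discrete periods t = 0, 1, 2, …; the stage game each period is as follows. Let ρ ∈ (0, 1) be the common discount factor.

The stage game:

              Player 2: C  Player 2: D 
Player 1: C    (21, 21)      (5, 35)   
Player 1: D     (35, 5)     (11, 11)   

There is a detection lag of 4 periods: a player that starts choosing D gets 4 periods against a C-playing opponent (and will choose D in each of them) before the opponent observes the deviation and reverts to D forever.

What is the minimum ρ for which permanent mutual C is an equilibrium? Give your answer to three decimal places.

0.874

A deviator earns 35 for 4 periods, then 11 forever; cooperating earns 21 forever. Multiplying the IC by (1−ρ):
21 ≥ 35(1−ρ^4) + 11ρ^4, so 24·ρ^4 ≥ 14 and ρ^4 ≥ 7/12.
ρ ≥ (7/12)^(1/4) ≈ 0.874.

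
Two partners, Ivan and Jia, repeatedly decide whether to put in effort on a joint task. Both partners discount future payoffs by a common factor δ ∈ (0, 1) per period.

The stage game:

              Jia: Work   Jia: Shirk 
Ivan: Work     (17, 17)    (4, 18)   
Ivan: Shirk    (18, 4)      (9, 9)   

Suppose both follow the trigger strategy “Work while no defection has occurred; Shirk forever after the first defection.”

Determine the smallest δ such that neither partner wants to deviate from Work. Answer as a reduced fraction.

Cooperation forever yields 17 each period: 17/(1−δ).
Deviating yields 18 once, then 9 forever: 18 + 9δ/(1−δ).
No profitable deviation requires 17/(1−δ) ≥ 18 + 9δ/(1−δ).
Multiplying by (1−δ): 17 ≥ 18(1−δ) + 9δ = 18 − 9δ.
So 9δ ≥ 1, i.e. δ ≥ 1/9.

1/9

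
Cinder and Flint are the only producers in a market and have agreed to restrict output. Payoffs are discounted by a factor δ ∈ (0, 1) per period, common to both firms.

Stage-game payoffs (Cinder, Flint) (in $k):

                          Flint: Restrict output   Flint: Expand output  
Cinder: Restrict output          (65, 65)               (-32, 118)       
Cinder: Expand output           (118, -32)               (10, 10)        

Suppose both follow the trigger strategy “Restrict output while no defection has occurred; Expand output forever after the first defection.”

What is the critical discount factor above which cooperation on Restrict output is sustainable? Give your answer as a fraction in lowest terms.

One-period gain from deviating is 118 − 65 = 53. The loss is 65 − 10 = 55 in every subsequent period, with present value 55·δ/(1−δ).
Deviation is unprofitable when 55·δ/(1−δ) ≥ 53, i.e. δ/(1−δ) ≥ 53/55.
Equivalently δ ≥ 53/(53+55) = 53/108.

53/108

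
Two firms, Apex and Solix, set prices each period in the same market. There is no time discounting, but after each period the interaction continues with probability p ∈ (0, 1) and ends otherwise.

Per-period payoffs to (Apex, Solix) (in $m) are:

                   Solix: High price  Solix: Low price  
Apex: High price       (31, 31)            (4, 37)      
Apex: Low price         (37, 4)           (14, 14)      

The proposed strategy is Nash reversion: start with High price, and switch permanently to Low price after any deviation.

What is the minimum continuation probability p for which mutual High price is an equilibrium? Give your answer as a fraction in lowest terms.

6/23

With no time discounting, the continuation probability p plays the role of the discount factor.
Grim-trigger IC: 31/(1−p) ≥ 37 + 14p/(1−p) ⇒ p ≥ (37−31)/(37−14) = 6/23.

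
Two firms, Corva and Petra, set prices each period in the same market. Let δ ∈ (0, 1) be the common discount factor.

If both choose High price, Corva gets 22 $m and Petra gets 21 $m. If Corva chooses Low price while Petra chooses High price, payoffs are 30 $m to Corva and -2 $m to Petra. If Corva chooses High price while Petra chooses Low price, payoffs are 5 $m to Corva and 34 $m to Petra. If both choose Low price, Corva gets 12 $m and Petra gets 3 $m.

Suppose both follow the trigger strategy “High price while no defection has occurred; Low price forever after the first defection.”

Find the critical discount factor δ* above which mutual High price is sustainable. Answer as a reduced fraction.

Corva: cooperation gives 22 each period; deviation gives 30 once then 12 forever.
  22/(1−δ) ≥ 30 + 12δ/(1−δ) ⇒ δ ≥ 8/18 = 4/9.
Petra: cooperation gives 21 each period; deviation gives 34 once then 3 forever.
  δ ≥ 13/31.
Both must hold, so the binding constraint is Corva's: δ ≥ 4/9.

4/9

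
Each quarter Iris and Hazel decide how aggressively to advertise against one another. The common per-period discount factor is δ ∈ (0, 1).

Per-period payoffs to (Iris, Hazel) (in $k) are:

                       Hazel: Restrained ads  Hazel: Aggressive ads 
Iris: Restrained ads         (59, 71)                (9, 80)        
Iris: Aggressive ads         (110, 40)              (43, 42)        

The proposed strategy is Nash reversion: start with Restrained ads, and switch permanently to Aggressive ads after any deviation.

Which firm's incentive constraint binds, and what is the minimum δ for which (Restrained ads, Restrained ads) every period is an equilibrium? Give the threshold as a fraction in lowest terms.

For Iris: deviation gain 110−59 = 51, per-period punishment loss 59−43 = 16. IC gives δ ≥ 51/67.
For Hazel: gain 9, loss 29 per period, so δ ≥ 9/38.
The tighter constraint is Iris's, so cooperation needs δ ≥ 51/67.

Iris; δ ≥ 51/67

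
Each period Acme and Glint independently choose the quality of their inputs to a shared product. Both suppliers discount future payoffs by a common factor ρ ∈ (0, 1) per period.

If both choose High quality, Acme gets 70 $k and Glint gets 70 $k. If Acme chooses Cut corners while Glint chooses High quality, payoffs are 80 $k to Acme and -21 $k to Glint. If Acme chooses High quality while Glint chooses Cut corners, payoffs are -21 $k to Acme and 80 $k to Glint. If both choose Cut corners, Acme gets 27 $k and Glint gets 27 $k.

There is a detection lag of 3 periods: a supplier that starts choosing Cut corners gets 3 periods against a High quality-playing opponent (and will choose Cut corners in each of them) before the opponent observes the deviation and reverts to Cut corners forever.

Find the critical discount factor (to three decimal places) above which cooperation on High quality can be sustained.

0.574

The best deviation is to choose Cut corners for all 3 undetected periods, earning 80 each, then 27 forever once detected.
Deviation value: 80(1−ρ^3)/(1−ρ) + 27ρ^3/(1−ρ); cooperation value: 70/(1−ρ).
IC: 70 ≥ 80(1−ρ^3) + 27ρ^3 = 80 − 53ρ^3.
So ρ^3 ≥ 10/53, giving ρ ≥ (10/53)^(1/3) ≈ 0.574.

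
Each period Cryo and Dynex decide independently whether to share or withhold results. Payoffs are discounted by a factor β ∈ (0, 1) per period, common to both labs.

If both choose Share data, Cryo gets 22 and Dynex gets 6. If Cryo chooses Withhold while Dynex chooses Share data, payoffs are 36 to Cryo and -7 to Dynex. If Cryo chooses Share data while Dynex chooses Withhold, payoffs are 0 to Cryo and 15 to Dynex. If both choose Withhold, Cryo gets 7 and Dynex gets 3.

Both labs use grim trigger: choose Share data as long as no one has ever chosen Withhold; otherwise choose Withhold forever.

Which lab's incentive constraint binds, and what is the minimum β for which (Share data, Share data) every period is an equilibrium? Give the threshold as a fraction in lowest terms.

Cryo's threshold: (36−22)/(36−7) = 14/29.
Dynex's threshold: (15−6)/(15−3) = 3/4.
14/29 < 3/4, so Dynex binds and β* = 3/4.

Dynex; β ≥ 3/4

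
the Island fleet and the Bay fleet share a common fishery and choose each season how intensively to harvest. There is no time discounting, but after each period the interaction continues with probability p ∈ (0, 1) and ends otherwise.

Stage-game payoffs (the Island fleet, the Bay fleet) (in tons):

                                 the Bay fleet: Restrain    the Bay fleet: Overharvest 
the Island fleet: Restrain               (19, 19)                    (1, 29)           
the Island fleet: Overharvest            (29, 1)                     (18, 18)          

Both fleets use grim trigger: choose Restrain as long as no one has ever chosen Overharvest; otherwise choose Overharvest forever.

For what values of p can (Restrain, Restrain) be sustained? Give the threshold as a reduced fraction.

Expected cooperation value is 19 + p·19 + p²·19 + … = 19/(1−p); deviation gives 29 + p·18/(1−p).
19 ≥ 29(1−p) + 18p ⇒ 11p ≥ 10 ⇒ p ≥ 10/11.

10/11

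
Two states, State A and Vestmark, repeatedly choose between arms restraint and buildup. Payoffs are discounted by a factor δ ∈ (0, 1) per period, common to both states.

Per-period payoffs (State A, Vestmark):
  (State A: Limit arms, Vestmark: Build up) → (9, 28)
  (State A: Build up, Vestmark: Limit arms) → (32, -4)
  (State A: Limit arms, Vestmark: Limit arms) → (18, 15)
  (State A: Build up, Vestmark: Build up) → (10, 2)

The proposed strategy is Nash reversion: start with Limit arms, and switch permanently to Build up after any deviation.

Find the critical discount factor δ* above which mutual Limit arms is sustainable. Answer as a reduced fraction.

7/11

State A: cooperation gives 18 each period; deviation gives 32 once then 10 forever.
  18/(1−δ) ≥ 32 + 10δ/(1−δ) ⇒ δ ≥ 14/22 = 7/11.
Vestmark: cooperation gives 15 each period; deviation gives 28 once then 2 forever.
  δ ≥ 13/26 = 1/2.
Both must hold, so the binding constraint is State A's: δ ≥ 7/11.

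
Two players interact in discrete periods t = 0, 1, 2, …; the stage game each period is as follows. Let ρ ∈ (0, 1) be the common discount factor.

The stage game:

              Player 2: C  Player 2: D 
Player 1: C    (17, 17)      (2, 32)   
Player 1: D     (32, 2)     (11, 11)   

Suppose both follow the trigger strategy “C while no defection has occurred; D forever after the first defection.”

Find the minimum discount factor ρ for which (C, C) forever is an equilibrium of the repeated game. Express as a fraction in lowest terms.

Under grim trigger the critical discount factor is (T−C)/(T−P) with T = 32, C = 17, P = 11.
ρ* = (32−17)/(32−11) = 15/21 = 5/7.

5/7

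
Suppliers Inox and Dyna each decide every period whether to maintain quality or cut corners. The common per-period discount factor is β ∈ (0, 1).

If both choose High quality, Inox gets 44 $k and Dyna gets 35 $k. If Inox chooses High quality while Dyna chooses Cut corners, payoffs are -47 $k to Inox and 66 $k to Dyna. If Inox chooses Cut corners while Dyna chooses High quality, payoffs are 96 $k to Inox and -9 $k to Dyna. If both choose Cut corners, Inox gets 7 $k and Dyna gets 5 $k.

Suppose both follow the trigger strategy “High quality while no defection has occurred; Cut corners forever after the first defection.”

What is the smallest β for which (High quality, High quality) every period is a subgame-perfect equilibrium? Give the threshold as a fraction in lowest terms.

Inox: cooperation gives 44 each period; deviation gives 96 once then 7 forever.
  44/(1−β) ≥ 96 + 7β/(1−β) ⇒ β ≥ 52/89.
Dyna: cooperation gives 35 each period; deviation gives 66 once then 5 forever.
  β ≥ 31/61.
Both must hold, so the binding constraint is Inox's: β ≥ 52/89.

52/89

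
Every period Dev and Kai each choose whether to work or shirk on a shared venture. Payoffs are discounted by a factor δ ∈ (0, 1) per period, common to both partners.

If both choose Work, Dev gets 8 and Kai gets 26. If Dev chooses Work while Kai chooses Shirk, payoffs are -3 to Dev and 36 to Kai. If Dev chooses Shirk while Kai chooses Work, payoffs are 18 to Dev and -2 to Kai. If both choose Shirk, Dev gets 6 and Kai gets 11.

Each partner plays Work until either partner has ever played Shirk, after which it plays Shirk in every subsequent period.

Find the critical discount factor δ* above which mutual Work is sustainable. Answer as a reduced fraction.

Dev's threshold: (18−8)/(18−6) = 5/6.
Kai's threshold: (36−26)/(36−11) = 2/5.
5/6 > 2/5, so Dev binds and δ* = 5/6.

5/6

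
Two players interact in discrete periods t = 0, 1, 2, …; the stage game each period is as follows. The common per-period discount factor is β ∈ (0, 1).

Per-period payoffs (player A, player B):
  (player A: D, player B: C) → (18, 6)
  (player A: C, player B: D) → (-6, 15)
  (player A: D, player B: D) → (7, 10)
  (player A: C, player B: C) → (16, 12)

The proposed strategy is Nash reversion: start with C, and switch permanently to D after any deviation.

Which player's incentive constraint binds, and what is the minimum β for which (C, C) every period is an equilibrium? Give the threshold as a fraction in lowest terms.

player A: cooperation gives 16 each period; deviation gives 18 once then 7 forever.
  16/(1−β) ≥ 18 + 7β/(1−β) ⇒ β ≥ 2/11.
player B: cooperation gives 12 each period; deviation gives 15 once then 10 forever.
  β ≥ 3/5.
Both must hold, so the binding constraint is player B's: β ≥ 3/5.

player B; β ≥ 3/5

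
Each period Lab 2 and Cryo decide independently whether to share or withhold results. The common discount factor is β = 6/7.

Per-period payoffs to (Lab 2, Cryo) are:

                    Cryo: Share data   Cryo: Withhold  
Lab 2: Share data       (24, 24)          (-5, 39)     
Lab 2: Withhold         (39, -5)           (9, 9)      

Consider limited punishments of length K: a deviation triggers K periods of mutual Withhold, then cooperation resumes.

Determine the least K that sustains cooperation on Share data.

2

IC: β(1−β^K)/(1−β) ≥ (39−24)/(24−9) = 1.
With β = 6/7: need 1 − β^K ≥ 1·(1−6/7)/(6/7), i.e. β^K ≤ 0.8333.
Since (6/7)^1 = 0.8571 and (6/7)^2 = 0.7347, the smallest such K is 2.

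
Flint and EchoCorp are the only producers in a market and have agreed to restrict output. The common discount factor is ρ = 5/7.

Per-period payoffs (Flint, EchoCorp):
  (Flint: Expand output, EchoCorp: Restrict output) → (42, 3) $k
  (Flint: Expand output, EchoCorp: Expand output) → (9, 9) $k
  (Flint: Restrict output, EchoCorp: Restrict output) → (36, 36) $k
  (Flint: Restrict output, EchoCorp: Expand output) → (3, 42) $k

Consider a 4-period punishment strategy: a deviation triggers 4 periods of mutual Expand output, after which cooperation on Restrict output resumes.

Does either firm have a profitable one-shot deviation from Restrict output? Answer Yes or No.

A one-shot deviation gives 42 now, then 9 for 4 periods, then back to 36.
Gain from deviating: (42−36) today; loss: (36−9) in each of the next 4 periods.
No-deviation condition: (36−9)(ρ+…+ρ^4) ≥ 42−36, i.e. ρ+…+ρ^4 ≥ 2/9.
At ρ = 5/7: ρ+…+ρ^4 = 1.8492 ≥ 0.2222.
So cooperation is sustainable.

No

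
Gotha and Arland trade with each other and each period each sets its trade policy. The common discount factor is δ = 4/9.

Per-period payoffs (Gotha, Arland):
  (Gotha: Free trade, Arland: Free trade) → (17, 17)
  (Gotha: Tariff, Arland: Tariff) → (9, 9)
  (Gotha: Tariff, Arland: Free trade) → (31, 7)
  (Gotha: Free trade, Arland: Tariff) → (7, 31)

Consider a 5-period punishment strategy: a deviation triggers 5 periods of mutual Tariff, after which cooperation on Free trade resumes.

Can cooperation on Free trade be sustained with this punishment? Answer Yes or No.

No

Comparing payoff streams over the 6 periods until play realigns: cooperate → 17(1+δ+…+δ^5); deviate → 31 + 9(δ+…+δ^5).
Cooperation is sustained iff (17−9)(δ+…+δ^5) ≥ 31−17.
δ+…+δ^5 = 4/9·(1−(4/9)^5)/(1−4/9) = 0.7861, and (31−17)/(17−9) = 1.7500.
0.7861 < 1.7500, so cooperation is not sustainable.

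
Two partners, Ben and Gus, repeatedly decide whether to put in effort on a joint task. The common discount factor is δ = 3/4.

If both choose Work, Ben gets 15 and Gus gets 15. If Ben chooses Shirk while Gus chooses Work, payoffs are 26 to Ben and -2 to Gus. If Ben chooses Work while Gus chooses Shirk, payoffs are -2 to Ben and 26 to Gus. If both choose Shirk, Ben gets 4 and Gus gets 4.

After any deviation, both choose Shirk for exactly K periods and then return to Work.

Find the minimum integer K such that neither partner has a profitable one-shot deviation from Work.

2

Need Σ_{k=1}^{K} δ^k ≥ (26−15)/(15−4) = 1.0000 at δ = 3/4.
At K = 1 the sum is 0.7500 < 1.0000; at K = 2 it is 1.3125 ≥ 1.0000.
So the minimum punishment length is K = 2.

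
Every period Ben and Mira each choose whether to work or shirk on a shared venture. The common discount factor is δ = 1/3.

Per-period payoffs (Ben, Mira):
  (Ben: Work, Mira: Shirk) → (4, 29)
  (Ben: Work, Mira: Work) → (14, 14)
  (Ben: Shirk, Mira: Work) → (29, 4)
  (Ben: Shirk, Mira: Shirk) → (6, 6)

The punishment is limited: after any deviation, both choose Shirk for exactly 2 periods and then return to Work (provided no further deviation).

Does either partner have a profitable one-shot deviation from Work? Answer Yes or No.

IC: δ+…+δ^2 ≥ (29−14)/(14−6) = 15/8.
At δ = 1/3: partial sum = 0.4444 < 1.8750. Cooperation not sustainable.

Yes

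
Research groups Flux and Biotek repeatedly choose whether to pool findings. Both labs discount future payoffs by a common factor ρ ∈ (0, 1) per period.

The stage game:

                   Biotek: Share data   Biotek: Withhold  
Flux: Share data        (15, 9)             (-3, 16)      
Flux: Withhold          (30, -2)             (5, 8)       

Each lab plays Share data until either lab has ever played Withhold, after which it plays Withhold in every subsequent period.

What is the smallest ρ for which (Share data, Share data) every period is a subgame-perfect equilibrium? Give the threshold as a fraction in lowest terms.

For Flux: deviation gain 30−15 = 15, per-period punishment loss 15−5 = 10. IC gives ρ ≥ 15/25 = 3/5.
For Biotek: gain 7, loss 1 per period, so ρ ≥ 7/8.
The tighter constraint is Biotek's, so cooperation needs ρ ≥ 7/8.

7/8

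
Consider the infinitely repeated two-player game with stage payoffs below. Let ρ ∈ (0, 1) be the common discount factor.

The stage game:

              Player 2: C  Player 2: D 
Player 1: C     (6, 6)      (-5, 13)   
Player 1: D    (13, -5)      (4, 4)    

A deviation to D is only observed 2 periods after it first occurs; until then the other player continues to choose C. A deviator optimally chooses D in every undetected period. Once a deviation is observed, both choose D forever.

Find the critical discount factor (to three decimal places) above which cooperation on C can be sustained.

0.882

Deviating for the 2 undetected periods gains 13−6 = 7 per period over cooperation, then loses 6−4 = 2 per period forever once punishment starts.
Gain: 7(1 + ρ + … + ρ^1); loss: 2·ρ^2/(1−ρ).
No profitable deviation ⇔ 7(1−ρ^2) ≤ 2·ρ^2, i.e. ρ^2 ≥ 7/(7+2) = 7/9.
Hence ρ ≥ (7/9)^(1/2) ≈ 0.882.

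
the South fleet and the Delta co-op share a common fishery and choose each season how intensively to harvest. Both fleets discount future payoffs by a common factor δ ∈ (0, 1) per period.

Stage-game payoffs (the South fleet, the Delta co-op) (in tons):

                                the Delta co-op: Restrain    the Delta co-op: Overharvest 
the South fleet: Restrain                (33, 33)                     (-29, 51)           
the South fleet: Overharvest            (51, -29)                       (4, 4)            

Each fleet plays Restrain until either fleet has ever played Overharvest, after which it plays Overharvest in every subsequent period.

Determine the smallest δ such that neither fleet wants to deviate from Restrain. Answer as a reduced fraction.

Under grim trigger the critical discount factor is (T−C)/(T−P) with T = 51, C = 33, P = 4.
δ* = (51−33)/(51−4) = 18/47.

18/47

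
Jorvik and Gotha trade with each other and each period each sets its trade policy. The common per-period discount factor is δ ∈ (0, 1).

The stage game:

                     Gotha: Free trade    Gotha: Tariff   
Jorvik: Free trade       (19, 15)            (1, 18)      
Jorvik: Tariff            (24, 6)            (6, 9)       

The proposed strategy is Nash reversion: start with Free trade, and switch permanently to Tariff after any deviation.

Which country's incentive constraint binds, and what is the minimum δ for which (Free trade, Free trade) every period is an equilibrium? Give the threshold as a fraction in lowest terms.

Gotha; δ ≥ 1/3

For Jorvik: deviation gain 24−19 = 5, per-period punishment loss 19−6 = 13. IC gives δ ≥ 5/18.
For Gotha: gain 3, loss 6 per period, so δ ≥ 3/9 = 1/3.
The tighter constraint is Gotha's, so cooperation needs δ ≥ 1/3.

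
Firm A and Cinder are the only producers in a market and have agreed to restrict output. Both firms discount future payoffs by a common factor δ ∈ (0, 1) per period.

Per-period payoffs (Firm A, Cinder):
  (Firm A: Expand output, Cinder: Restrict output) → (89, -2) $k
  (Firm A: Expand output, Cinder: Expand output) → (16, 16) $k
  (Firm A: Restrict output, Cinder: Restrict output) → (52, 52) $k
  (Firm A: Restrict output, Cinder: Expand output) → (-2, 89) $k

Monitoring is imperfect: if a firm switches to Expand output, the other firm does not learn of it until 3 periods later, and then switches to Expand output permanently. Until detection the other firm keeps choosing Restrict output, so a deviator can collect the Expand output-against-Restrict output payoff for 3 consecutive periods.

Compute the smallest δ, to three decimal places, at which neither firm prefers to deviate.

0.797

A deviator earns 89 for 3 periods, then 16 forever; cooperating earns 52 forever. Multiplying the IC by (1−δ):
52 ≥ 89(1−δ^3) + 16δ^3, so 73·δ^3 ≥ 37 and δ^3 ≥ 37/73.
δ ≥ (37/73)^(1/3) ≈ 0.797.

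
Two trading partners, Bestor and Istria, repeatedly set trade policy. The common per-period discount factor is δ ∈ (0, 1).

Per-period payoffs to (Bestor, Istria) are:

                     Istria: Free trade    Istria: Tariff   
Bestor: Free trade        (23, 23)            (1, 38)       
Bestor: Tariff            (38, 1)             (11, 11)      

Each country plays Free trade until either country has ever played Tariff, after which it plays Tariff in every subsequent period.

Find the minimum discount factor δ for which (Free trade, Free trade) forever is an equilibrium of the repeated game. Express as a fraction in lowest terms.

5/9

Cooperation forever yields 23 each period: 23/(1−δ).
Deviating yields 38 once, then 11 forever: 38 + 11δ/(1−δ).
No profitable deviation requires 23/(1−δ) ≥ 38 + 11δ/(1−δ).
Multiplying by (1−δ): 23 ≥ 38(1−δ) + 11δ = 38 − 27δ.
So 27δ ≥ 15, i.e. δ ≥ 15/27 = 5/9.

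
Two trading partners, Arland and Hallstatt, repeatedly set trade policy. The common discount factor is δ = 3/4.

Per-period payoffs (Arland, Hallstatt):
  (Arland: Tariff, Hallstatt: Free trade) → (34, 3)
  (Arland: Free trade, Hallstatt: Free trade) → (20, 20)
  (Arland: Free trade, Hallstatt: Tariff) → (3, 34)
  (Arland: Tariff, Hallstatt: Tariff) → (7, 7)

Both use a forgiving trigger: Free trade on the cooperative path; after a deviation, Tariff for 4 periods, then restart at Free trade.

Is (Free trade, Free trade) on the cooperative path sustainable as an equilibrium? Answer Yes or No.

Yes

A one-shot deviation gives 34 now, then 7 for 4 periods, then back to 20.
Gain from deviating: (34−20) today; loss: (20−7) in each of the next 4 periods.
No-deviation condition: (20−7)(δ+…+δ^4) ≥ 34−20, i.e. δ+…+δ^4 ≥ 14/13.
At δ = 3/4: δ+…+δ^4 = 2.0508 ≥ 1.0769.
So cooperation is sustainable.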